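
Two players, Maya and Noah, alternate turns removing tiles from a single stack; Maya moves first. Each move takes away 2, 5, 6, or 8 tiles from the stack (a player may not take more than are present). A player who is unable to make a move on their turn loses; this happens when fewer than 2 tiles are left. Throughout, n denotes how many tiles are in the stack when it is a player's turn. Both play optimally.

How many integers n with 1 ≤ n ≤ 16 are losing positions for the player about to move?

Use the standard recursion: the mover loses at a terminal position; elsewhere, the mover wins exactly when some move hands the opponent an L position.
n=0: no move → L
n=1: no move → L
n=2: W (go to 0, an L position)
n=3: W (go to 1, an L position)
n=4: L (sole option 2(W) is W)
n=5: W (go to 0, an L position)
n=6: W (go to 4, an L position)
n=7: W (go to 1, an L position)
n=8: W (go to 0, an L position)
n=9: W (go to 4, an L position)
n=10: W (go to 4, an L position)
n=11: L (options 9(W), 6(W), 5(W), 3(W) are all W)
n=12: W (go to 4, an L position)
n=13: W (go to 11, an L position)
n=14: L (options 12(W), 9(W), 8(W), 6(W) are all W)
n=15: L (options 13(W), 10(W), 9(W), 7(W) are all W)
n=16: W (go to 14, an L position)
L entries with 1 ≤ n ≤ 16 (n=0 is outside the asked range and is not counted): n = 1, 4, 11, 14, 15; that makes 5.

5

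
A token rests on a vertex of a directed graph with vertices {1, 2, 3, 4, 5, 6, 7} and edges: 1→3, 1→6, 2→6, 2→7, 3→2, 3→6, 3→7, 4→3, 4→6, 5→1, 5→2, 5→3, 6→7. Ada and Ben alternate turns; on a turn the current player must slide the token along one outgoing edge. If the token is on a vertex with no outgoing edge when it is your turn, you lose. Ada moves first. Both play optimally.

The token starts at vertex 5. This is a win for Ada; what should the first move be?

Build the W/L table. Terminal = L. A non-terminal position is W if it has a move to some L; otherwise it is L.
Every edge goes from a vertex to one that appears earlier in the order 7, 6, 2, 3, 1, 5, 4, so processing vertices in that order labels each vertex after all of its successors.
7: no outgoing edge → L
6: →7(L), so W
2: →7(L), so W
3: →7(L), so W
1: →3(W), 6(W) — all W, so L
5: →1(L), so W
4: →3(W), 6(W) — all W, so L
From 5, the L positions reachable in one move are: 1.

Move to 1.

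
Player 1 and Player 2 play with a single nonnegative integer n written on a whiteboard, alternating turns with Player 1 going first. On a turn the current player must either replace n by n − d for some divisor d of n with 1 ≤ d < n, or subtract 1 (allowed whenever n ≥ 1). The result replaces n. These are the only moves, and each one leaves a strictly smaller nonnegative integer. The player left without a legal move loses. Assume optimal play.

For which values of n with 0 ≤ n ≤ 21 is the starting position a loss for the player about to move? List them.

0, 2, 5, 7, 9, 11, 13, 15, 17, 19, 21

Work bottom-up. With no move the player to move loses. Otherwise the position is W if at least one move leads to an L position for the opponent, and L if every move leads to a W.
n=0: no move → L
n=1: →0(L), so W
n=2: →1(W) only, which is W, so L
n=3: →2(L), so W
n=4: →2(L), so W
n=5: →4(W) only, which is W, so L
n=6: →5(L), so W
n=7: →6(W) only, which is W, so L
n=8: →7(L), so W
n=9: →6(W), 8(W) — all W, so L
n=10: →5(L), so W
n=11: →10(W) only, which is W, so L
n=12: →9(L), so W
n=13: →12(W) only, which is W, so L
n=14: →7(L), so W
n=15: →10(W), 12(W), 14(W) — all W, so L
n=16: →15(L), so W
n=17: →16(W) only, which is W, so L
n=18: →9(L), so W
n=19: →18(W) only, which is W, so L
n=20: →15(L), so W
n=21: →14(W), 18(W), 20(W) — all W, so L
Reading off the rows marked L gives the requested list; there are 11 such values of n.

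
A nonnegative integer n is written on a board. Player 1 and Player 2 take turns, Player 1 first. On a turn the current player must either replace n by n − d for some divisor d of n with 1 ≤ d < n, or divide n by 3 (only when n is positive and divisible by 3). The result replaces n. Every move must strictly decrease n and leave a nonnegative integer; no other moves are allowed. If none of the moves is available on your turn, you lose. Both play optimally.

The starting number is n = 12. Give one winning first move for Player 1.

Move to 4.

Classify positions by backward induction: terminal positions (no move available) are L. From any other position, the mover wins iff some move reaches an L.
n=0: no move → L
n=1: no move → L
n=2: W (go to 1, an L position)
n=3: W (go to 1, an L position)
n=4: L (options 2(W), 3(W) are all W)
n=5: W (go to 4, an L position)
n=6: W (go to 4, an L position)
n=7: L (sole option 6(W) is W)
n=8: W (go to 4, an L position)
n=9: L (options 3(W), 6(W), 8(W) are all W)
n=10: W (go to 9, an L position)
n=11: L (sole option 10(W) is W)
n=12: W (go to 4, an L position)
From 12, the L positions reachable in one move are: 4, 9, 11. Any move reaching one of these is winning.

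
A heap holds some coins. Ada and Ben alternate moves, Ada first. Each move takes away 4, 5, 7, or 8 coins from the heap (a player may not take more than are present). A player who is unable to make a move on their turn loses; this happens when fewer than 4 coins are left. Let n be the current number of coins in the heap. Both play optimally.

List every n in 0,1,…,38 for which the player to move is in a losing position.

Classify positions by backward induction: terminal positions (no move available) are L. From any other position, the mover wins iff some move reaches an L.
n=0: no move → L
n=1: no move → L
n=2: no move → L
n=3: no move → L
n=4: reaches L-position 0 → W
n=5: reaches L-position 1 → W
n=6: reaches L-position 2 → W
n=7: reaches L-position 3 → W
n=8: reaches L-position 3 → W
n=9: reaches L-position 2 → W
n=10: reaches L-position 3 → W
n=11: reaches L-position 3 → W
n=12: only reaches 8(W), 7(W), 5(W), 4(W), all W → L
n=13: only reaches 9(W), 8(W), 6(W), 5(W), all W → L
n=14: only reaches 10(W), 9(W), 7(W), 6(W), all W → L
n=15: only reaches 11(W), 10(W), 8(W), 7(W), all W → L
n=16: reaches L-position 12 → W
n=17: reaches L-position 13 → W
n=18: reaches L-position 14 → W
n=19: reaches L-position 15 → W
n=20: reaches L-position 15 → W
n=21: reaches L-position 14 → W
n=22: reaches L-position 15 → W
n=23: reaches L-position 15 → W
n=24: only reaches 20(W), 19(W), 17(W), 16(W), all W → L
n=25: only reaches 21(W), 20(W), 18(W), 17(W), all W → L
n=26: only reaches 22(W), 21(W), 19(W), 18(W), all W → L
n=27: only reaches 23(W), 22(W), 20(W), 19(W), all W → L
n=28: reaches L-position 24 → W
n=29: reaches L-position 25 → W
n=30: reaches L-position 26 → W
n=31: reaches L-position 27 → W
n=32: reaches L-position 27 → W
n=33: reaches L-position 26 → W
n=34: reaches L-position 27 → W
n=35: reaches L-position 27 → W
n=36: only reaches 32(W), 31(W), 29(W), 28(W), all W → L
n=37: only reaches 33(W), 32(W), 30(W), 29(W), all W → L
n=38: only reaches 34(W), 33(W), 31(W), 30(W), all W → L
Reading off the rows marked L gives the requested list; there are 15 such values of n.

0, 1, 2, 3, 12, 13, 14, 15, 24, 25, 26, 27, 36, 37, 38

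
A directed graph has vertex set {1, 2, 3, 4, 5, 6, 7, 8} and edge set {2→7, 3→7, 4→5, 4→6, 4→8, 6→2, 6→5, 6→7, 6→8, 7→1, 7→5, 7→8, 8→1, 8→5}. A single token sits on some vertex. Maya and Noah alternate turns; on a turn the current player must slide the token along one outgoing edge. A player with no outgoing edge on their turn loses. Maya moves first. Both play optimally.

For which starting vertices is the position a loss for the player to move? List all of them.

1, 2, 3, 5

Compute win/loss labels from the base case upward. A position with no move is L. Any other position is W if it can reach an L in one move, else L.
Every edge goes from a vertex to one that appears earlier in the order 5, 1, 8, 7, 2, 6, 3, 4, so processing vertices in that order labels each vertex after all of its successors.
5: no outgoing edge → L
1: no outgoing edge → L
8: reaches L-position 1 → W
7: reaches L-position 1 → W
2: only reaches 7(W), which is W → L
6: reaches L-position 2 → W
3: only reaches 7(W), which is W → L
4: reaches L-position 5 → W
Reading off the rows marked L gives the requested list; there are 4 such vertices.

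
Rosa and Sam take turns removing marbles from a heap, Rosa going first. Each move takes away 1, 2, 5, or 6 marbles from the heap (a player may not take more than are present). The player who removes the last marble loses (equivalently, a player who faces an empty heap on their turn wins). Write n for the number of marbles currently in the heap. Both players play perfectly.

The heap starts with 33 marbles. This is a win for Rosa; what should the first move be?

Label each position W (a win for the player to move) or L (a loss). A position with no legal move is W; any other position is W exactly when some move reaches an L, and L when every move reaches a W.
n=0: no move; the opponent has just taken the last marble and therefore loses → W
n=1: only reaches 0(W), which is W → L
n=2: reaches L-position 1 → W
n=3: reaches L-position 1 → W
n=4: only reaches 3(W), 2(W), all W → L
n=5: reaches L-position 4 → W
n=6: reaches L-position 4 → W
n=7: reaches L-position 1 → W
n=8: only reaches 7(W), 6(W), 3(W), 2(W), all W → L
n=9: reaches L-position 8 → W
n=10: reaches L-position 8 → W
n=11: only reaches 10(W), 9(W), 6(W), 5(W), all W → L
n=12: reaches L-position 11 → W
n=13: reaches L-position 11 → W
n=14: reaches L-position 8 → W
n=15: only reaches 14(W), 13(W), 10(W), 9(W), all W → L
n=16: reaches L-position 15 → W
n=17: reaches L-position 15 → W
n=18: only reaches 17(W), 16(W), 13(W), 12(W), all W → L
n=19: reaches L-position 18 → W
n=20: reaches L-position 18 → W
n=21: reaches L-position 15 → W
n=22: only reaches 21(W), 20(W), 17(W), 16(W), all W → L
n=23: reaches L-position 22 → W
n=24: reaches L-position 22 → W
n=25: only reaches 24(W), 23(W), 20(W), 19(W), all W → L
n=26: reaches L-position 25 → W
n=27: reaches L-position 25 → W
n=28: reaches L-position 22 → W
n=29: only reaches 28(W), 27(W), 24(W), 23(W), all W → L
n=30: reaches L-position 29 → W
n=31: reaches L-position 29 → W
n=32: only reaches 31(W), 30(W), 27(W), 26(W), all W → L
n=33: reaches L-position 32 → W
From 33, the L positions reachable in one move are: 32.

Remove 1, leaving 32.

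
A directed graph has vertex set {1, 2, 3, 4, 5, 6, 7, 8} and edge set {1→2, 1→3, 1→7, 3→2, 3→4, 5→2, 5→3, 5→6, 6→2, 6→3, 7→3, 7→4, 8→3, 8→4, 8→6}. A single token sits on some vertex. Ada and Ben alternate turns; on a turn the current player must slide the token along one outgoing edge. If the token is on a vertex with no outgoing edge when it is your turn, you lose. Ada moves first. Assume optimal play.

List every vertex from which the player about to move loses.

Use the standard recursion: the mover loses at a terminal position; elsewhere, the mover wins exactly when some move hands the opponent an L position.
Every edge goes from a vertex to one that appears earlier in the order 2, 4, 3, 7, 6, 5, 1, 8, so processing vertices in that order labels each vertex after all of its successors.
2: no outgoing edge → L
4: no outgoing edge → L
3: can move to 4, which is L ⇒ W
7: can move to 4, which is L ⇒ W
6: can move to 2, which is L ⇒ W
5: can move to 2, which is L ⇒ W
1: can move to 2, which is L ⇒ W
8: can move to 4, which is L ⇒ W
The losing starting vertices are exactly the entries labelled L in this table (2 of them).

2, 4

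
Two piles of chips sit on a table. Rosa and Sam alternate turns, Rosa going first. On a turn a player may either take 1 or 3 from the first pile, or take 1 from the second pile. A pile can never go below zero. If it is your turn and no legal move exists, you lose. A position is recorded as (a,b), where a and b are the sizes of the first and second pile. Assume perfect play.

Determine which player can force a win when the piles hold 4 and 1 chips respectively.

Classify positions by backward induction: terminal positions (no move available) are L. From any other position, the mover wins iff some move reaches an L.
No move ever increases a pile, so every position that can arise here has a ≤ 4 and b ≤ 1; it is enough to label the cells with 0 ≤ a ≤ 4 and 0 ≤ b ≤ 1.
Every move lowers a or b (never raises either), so fill the grid row by row in increasing a, and left to right within a row: each cell's successors are then already labelled.
      b=0  b=1
a=0:    L    W
a=1:    W    L
a=2:    L    W
a=3:    W    L
a=4:    L    W
Cells with no legal move (terminal, hence L): (0,0).
The remaining L cells, each justified by listing all of its moves:
(1,1): →(0,1)(W), (1,0)(W) — all W, so L
(2,0): →(1,0)(W) only, which is W, so L
(3,1): →(2,1)(W), (0,1)(W), (3,0)(W) — all W, so L
(4,0): →(3,0)(W), (1,0)(W) — all W, so L
Every other cell has at least one move into one of the L cells above, so it is W.
From (4,1) Rosa can move to (3,1), reaching an L position.

Rosa wins.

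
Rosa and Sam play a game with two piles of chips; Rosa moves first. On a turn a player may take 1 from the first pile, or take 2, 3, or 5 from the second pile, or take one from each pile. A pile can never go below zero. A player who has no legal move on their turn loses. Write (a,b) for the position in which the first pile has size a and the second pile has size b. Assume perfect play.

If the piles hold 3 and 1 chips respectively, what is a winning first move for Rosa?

Move to (2,1).

Work bottom-up. With no move the player to move loses. Otherwise the position is W if at least one move leads to an L position for the opponent, and L if every move leads to a W.
No move ever increases a pile, so every position that can arise here has a ≤ 3 and b ≤ 1; it is enough to label the cells with 0 ≤ a ≤ 3 and 0 ≤ b ≤ 1.
Every move lowers a or b (never raises either), so fill the grid row by row in increasing a, and left to right within a row: each cell's successors are then already labelled.
      b=0  b=1
a=0:    L    L
a=1:    W    W
a=2:    L    L
a=3:    W    W
Cells with no legal move (terminal, hence L): (0,0), (0,1).
The remaining L cells, each justified by listing all of its moves:
(2,0): →(1,0)(W) only, which is W, so L
(2,1): →(1,1)(W), (1,0)(W) — all W, so L
Every other cell has at least one move into one of the L cells above, so it is W.
From (3,1), the L positions reachable in one move are: (2,1), (2,0). Any move reaching one of these is winning.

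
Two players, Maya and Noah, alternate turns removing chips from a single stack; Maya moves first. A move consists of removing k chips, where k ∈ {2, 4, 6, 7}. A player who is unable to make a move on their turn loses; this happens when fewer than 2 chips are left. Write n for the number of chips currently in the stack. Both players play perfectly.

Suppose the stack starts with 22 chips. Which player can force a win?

Maya wins.

Use the standard recursion: the mover loses at a terminal position; elsewhere, the mover wins exactly when some move hands the opponent an L position.
n=0: no move → L
n=1: no move → L
n=2: can move to 0, which is L ⇒ W
n=3: can move to 1, which is L ⇒ W
n=4: can move to 0, which is L ⇒ W
n=5: can move to 1, which is L ⇒ W
n=6: can move to 0, which is L ⇒ W
n=7: can move to 1, which is L ⇒ W
n=8: can move to 1, which is L ⇒ W
n=9: moves to 7(W), 5(W), 3(W), 2(W); every one is W ⇒ L
n=10: moves to 8(W), 6(W), 4(W), 3(W); every one is W ⇒ L
n=11: can move to 9, which is L ⇒ W
n=12: can move to 10, which is L ⇒ W
n=13: can move to 9, which is L ⇒ W
n=14: can move to 10, which is L ⇒ W
n=15: can move to 9, which is L ⇒ W
n=16: can move to 10, which is L ⇒ W
n=17: can move to 10, which is L ⇒ W
n=18: moves to 16(W), 14(W), 12(W), 11(W); every one is W ⇒ L
n=19: moves to 17(W), 15(W), 13(W), 12(W); every one is W ⇒ L
n=20: can move to 18, which is L ⇒ W
n=21: can move to 19, which is L ⇒ W
n=22: can move to 18, which is L ⇒ W
The starting position 22 is W: Maya should remove 4, leaving 18, handing over an L position.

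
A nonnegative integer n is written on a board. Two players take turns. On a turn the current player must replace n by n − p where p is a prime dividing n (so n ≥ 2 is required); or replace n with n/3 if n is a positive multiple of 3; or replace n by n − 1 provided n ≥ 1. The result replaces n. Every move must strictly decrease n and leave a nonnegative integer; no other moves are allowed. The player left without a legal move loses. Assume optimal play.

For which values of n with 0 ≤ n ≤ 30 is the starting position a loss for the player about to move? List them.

0, 4, 8, 14, 18, 22, 25, 27

Positions with no move are L. A position that does have a move is losing for the player to move precisely when every available move leads to a winning position for the opponent. Fill in the labels:
n=0: no move → L
n=1: reaches L-position 0 → W
n=2: reaches L-position 0 → W
n=3: reaches L-position 0 → W
n=4: only reaches 2(W), 3(W), all W → L
n=5: reaches L-position 0 → W
n=6: reaches L-position 4 → W
n=7: reaches L-position 0 → W
n=8: only reaches 6(W), 7(W), all W → L
n=9: reaches L-position 8 → W
n=10: reaches L-position 8 → W
n=11: reaches L-position 0 → W
n=12: reaches L-position 4 → W
n=13: reaches L-position 0 → W
n=14: only reaches 7(W), 12(W), 13(W), all W → L
n=15: reaches L-position 14 → W
n=16: reaches L-position 14 → W
n=17: reaches L-position 0 → W
n=18: only reaches 6(W), 15(W), 16(W), 17(W), all W → L
n=19: reaches L-position 0 → W
n=20: reaches L-position 18 → W
n=21: reaches L-position 14 → W
n=22: only reaches 11(W), 20(W), 21(W), all W → L
n=23: reaches L-position 0 → W
n=24: reaches L-position 8 → W
n=25: only reaches 20(W), 24(W), all W → L
n=26: reaches L-position 25 → W
n=27: only reaches 9(W), 24(W), 26(W), all W → L
n=28: reaches L-position 27 → W
n=29: reaches L-position 0 → W
n=30: reaches L-position 25 → W
Reading off the rows marked L gives the requested list; there are 8 such values of n.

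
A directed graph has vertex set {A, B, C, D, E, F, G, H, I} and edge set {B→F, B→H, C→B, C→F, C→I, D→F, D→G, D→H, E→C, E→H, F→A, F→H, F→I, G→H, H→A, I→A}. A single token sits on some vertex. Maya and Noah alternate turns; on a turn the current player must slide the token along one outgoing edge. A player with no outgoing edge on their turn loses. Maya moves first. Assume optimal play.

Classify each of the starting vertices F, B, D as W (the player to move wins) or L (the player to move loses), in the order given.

F: W, B: L, D: W

Classify positions by backward induction: terminal positions (no move available) are L. From any other position, the mover wins iff some move reaches an L.
Every edge goes from a vertex to one that appears earlier in the order A, I, H, F, B, G, D, C, E, so processing vertices in that order labels each vertex after all of its successors.
A: no outgoing edge → L
I: can move to A, which is L ⇒ W
H: can move to A, which is L ⇒ W
F: can move to A, which is L ⇒ W
B: moves to F(W), H(W); every one is W ⇒ L
G: the only move is to H(W), a W ⇒ L
D: can move to G, which is L ⇒ W
C: can move to B, which is L ⇒ W
E: moves to C(W), H(W); every one is W ⇒ L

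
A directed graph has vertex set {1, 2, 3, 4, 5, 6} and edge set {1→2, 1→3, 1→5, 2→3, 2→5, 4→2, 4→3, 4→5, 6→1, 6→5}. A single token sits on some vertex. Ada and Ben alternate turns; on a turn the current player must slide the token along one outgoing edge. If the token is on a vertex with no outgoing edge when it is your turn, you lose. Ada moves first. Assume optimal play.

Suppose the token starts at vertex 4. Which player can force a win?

Work bottom-up. With no move the player to move loses. Otherwise the position is W if at least one move leads to an L position for the opponent, and L if every move leads to a W.
Every edge goes from a vertex to one that appears earlier in the order 3, 5, 2, 1, 6, 4, so processing vertices in that order labels each vertex after all of its successors.
3: no outgoing edge → L
5: no outgoing edge → L
2: can move to 5, which is L ⇒ W
1: can move to 5, which is L ⇒ W
6: can move to 5, which is L ⇒ W
4: can move to 5, which is L ⇒ W
From 4 Ada can move to 5, reaching an L position.

Ada wins.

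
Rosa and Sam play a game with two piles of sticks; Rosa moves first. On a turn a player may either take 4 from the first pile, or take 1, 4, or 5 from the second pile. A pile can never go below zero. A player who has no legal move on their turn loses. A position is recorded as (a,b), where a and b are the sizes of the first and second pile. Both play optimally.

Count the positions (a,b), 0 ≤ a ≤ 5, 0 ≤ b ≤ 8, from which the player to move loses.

Build the W/L table. Terminal = L. A non-terminal position is W if it has a move to some L; otherwise it is L.
Every move lowers a or b (never raises either), so fill the grid row by row in increasing a, and left to right within a row: each cell's successors are then already labelled.
      b=0  b=1  b=2  b=3  b=4  b=5  b=6  b=7  b=8
a=0:    L    W    L    W    W    W    W    W    L
a=1:    L    W    L    W    W    W    W    W    L
a=2:    L    W    L    W    W    W    W    W    L
a=3:    L    W    L    W    W    W    W    W    L
a=4:    W    L    W    L    W    W    W    W    W
a=5:    W    L    W    L    W    W    W    W    W
Cells with no legal move (terminal, hence L): (0,0), (1,0), (2,0), (3,0).
The remaining L cells, each justified by listing all of its moves:
(0,2): only reaches (0,1)(W), which is W → L
(0,8): only reaches (0,7)(W), (0,4)(W), (0,3)(W), all W → L
(1,2): only reaches (1,1)(W), which is W → L
(1,8): only reaches (1,7)(W), (1,4)(W), (1,3)(W), all W → L
(2,2): only reaches (2,1)(W), which is W → L
(2,8): only reaches (2,7)(W), (2,4)(W), (2,3)(W), all W → L
(3,2): only reaches (3,1)(W), which is W → L
(3,8): only reaches (3,7)(W), (3,4)(W), (3,3)(W), all W → L
(4,1): only reaches (0,1)(W), (4,0)(W), all W → L
(4,3): only reaches (0,3)(W), (4,2)(W), all W → L
(5,1): only reaches (1,1)(W), (5,0)(W), all W → L
(5,3): only reaches (1,3)(W), (5,2)(W), all W → L
Every other cell has at least one move into one of the L cells above, so it is W.
L cells per row: a=0: 3, a=1: 3, a=2: 3, a=3: 3, a=4: 2, a=5: 2; total 16.

16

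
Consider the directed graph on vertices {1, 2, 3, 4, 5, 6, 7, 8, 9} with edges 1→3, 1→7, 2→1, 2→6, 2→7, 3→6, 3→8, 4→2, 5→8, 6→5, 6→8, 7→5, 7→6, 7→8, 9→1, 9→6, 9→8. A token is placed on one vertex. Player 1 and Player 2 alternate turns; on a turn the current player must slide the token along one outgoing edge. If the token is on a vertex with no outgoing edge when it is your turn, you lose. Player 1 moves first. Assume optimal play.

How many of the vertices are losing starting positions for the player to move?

3

Classify positions by backward induction: terminal positions (no move available) are L. From any other position, the mover wins iff some move reaches an L.
Every edge goes from a vertex to one that appears earlier in the order 8, 5, 6, 7, 3, 1, 9, 2, 4, so processing vertices in that order labels each vertex after all of its successors.
8: no outgoing edge → L
5: W (go to 8, an L position)
6: W (go to 8, an L position)
7: W (go to 8, an L position)
3: W (go to 8, an L position)
1: L (options 3(W), 7(W) are all W)
9: W (go to 1, an L position)
2: W (go to 1, an L position)
4: L (sole option 2(W) is W)
The L vertices are 1, 4, 8; that is 3 in all.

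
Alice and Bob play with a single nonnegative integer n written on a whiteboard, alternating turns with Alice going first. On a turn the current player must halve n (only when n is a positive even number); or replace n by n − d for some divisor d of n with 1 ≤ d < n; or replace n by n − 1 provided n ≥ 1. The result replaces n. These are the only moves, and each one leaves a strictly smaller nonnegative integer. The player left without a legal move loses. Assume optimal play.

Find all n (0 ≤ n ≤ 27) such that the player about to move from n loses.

Use the standard recursion: the mover loses at a terminal position; elsewhere, the mover wins exactly when some move hands the opponent an L position.
n=0: no move → L
n=1: W (go to 0, an L position)
n=2: L (sole option 1(W) is W)
n=3: W (go to 2, an L position)
n=4: W (go to 2, an L position)
n=5: L (sole option 4(W) is W)
n=6: W (go to 5, an L position)
n=7: L (sole option 6(W) is W)
n=8: W (go to 7, an L position)
n=9: L (options 6(W), 8(W) are all W)
n=10: W (go to 5, an L position)
n=11: L (sole option 10(W) is W)
n=12: W (go to 9, an L position)
n=13: L (sole option 12(W) is W)
n=14: W (go to 7, an L position)
n=15: L (options 10(W), 12(W), 14(W) are all W)
n=16: W (go to 15, an L position)
n=17: L (sole option 16(W) is W)
n=18: W (go to 9, an L position)
n=19: L (sole option 18(W) is W)
n=20: W (go to 15, an L position)
n=21: L (options 14(W), 18(W), 20(W) are all W)
n=22: W (go to 11, an L position)
n=23: L (sole option 22(W) is W)
n=24: W (go to 21, an L position)
n=25: L (options 20(W), 24(W) are all W)
n=26: W (go to 13, an L position)
n=27: L (options 18(W), 24(W), 26(W) are all W)
Reading off the rows marked L gives the requested list; there are 14 such values of n.

0, 2, 5, 7, 9, 11, 13, 15, 17, 19, 21, 23, 25, 27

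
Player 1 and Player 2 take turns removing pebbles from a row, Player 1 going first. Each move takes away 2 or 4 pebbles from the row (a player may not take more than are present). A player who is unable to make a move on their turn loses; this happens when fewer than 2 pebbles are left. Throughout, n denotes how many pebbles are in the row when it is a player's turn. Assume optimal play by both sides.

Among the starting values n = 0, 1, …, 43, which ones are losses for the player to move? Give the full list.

0, 1, 6, 7, 12, 13, 18, 19, 24, 25, 30, 31, 36, 37, 42, 43

Use the standard recursion: the mover loses at a terminal position; elsewhere, the mover wins exactly when some move hands the opponent an L position.
n=0: no move → L
n=1: no move → L
n=2: →0(L), so W
n=3: →1(L), so W
n=4: →0(L), so W
n=5: →1(L), so W
n=6: →4(W), 2(W) — all W, so L
n=7: →5(W), 3(W) — all W, so L
n=8: →6(L), so W
n=9: →7(L), so W
n=10: →6(L), so W
n=11: →7(L), so W
n=12: →10(W), 8(W) — all W, so L
n=13: →11(W), 9(W) — all W, so L
n=14: →12(L), so W
n=15: →13(L), so W
n=16: →12(L), so W
n=17: →13(L), so W
n=18: →16(W), 14(W) — all W, so L
n=19: →17(W), 15(W) — all W, so L
n=20: →18(L), so W
n=21: →19(L), so W
n=22: →18(L), so W
n=23: →19(L), so W
n=24: →22(W), 20(W) — all W, so L
n=25: →23(W), 21(W) — all W, so L
n=26: →24(L), so W
n=27: →25(L), so W
n=28: →24(L), so W
n=29: →25(L), so W
n=30: →28(W), 26(W) — all W, so L
n=31: →29(W), 27(W) — all W, so L
n=32: →30(L), so W
n=33: →31(L), so W
n=34: →30(L), so W
n=35: →31(L), so W
n=36: →34(W), 32(W) — all W, so L
n=37: →35(W), 33(W) — all W, so L
n=38: →36(L), so W
n=39: →37(L), so W
n=40: →36(L), so W
n=41: →37(L), so W
n=42: →40(W), 38(W) — all W, so L
n=43: →41(W), 39(W) — all W, so L
Reading off the rows marked L gives the requested list; there are 16 such values of n.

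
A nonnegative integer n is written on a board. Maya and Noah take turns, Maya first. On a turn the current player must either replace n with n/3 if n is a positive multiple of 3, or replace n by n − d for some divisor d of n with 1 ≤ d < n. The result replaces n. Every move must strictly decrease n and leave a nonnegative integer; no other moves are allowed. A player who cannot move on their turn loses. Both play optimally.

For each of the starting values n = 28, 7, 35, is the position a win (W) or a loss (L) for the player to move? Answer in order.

28: L, 7: L, 35: W

Label each position W (a win for the player to move) or L (a loss). A position with no legal move is L; any other position is W exactly when some move reaches an L, and L when every move reaches a W.
n=0: no move → L
n=1: no move → L
n=2: →1(L), so W
n=3: →1(L), so W
n=4: →2(W), 3(W) — all W, so L
n=5: →4(L), so W
n=6: →4(L), so W
n=7: →6(W) only, which is W, so L
n=8: →4(L), so W
n=9: →3(W), 6(W), 8(W) — all W, so L
n=10: →9(L), so W
n=11: →10(W) only, which is W, so L
n=12: →4(L), so W
n=13: →12(W) only, which is W, so L
n=14: →7(L), so W
n=15: →5(W), 10(W), 12(W), 14(W) — all W, so L
n=16: →15(L), so W
n=17: →16(W) only, which is W, so L
n=18: →9(L), so W
n=19: →18(W) only, which is W, so L
n=20: →15(L), so W
n=21: →7(L), so W
n=22: →11(L), so W
n=23: →22(W) only, which is W, so L
n=24: →23(L), so W
n=25: →20(W), 24(W) — all W, so L
n=26: →13(L), so W
n=27: →9(L), so W
n=28: →14(W), 21(W), 24(W), 26(W), 27(W) — all W, so L
n=29: →28(L), so W
n=30: →15(L), so W
n=31: →30(W) only, which is W, so L
n=32: →28(L), so W
n=33: →11(L), so W
n=34: →17(L), so W
n=35: →28(L), so W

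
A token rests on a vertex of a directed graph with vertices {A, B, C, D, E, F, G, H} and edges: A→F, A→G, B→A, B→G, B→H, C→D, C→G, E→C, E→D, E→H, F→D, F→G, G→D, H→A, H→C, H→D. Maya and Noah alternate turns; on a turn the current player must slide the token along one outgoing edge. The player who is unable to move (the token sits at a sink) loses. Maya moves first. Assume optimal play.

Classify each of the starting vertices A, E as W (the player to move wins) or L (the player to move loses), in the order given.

A: L, E: W

Build the W/L table. Terminal = L. A non-terminal position is W if it has a move to some L; otherwise it is L.
Every edge goes from a vertex to one that appears earlier in the order D, G, F, A, C, H, B, E, so processing vertices in that order labels each vertex after all of its successors.
D: no outgoing edge → L
G: W (go to D, an L position)
F: W (go to D, an L position)
A: L (options F(W), G(W) are all W)
C: W (go to D, an L position)
H: W (go to A, an L position)
B: W (go to A, an L position)
E: W (go to D, an L position)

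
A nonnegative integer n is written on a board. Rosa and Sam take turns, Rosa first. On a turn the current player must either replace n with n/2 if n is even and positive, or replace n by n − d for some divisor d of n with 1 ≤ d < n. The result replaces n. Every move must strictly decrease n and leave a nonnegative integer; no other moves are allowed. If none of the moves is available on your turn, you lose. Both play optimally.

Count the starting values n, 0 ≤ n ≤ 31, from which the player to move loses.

17

Use the standard recursion: the mover loses at a terminal position; elsewhere, the mover wins exactly when some move hands the opponent an L position.
n=0: no move → L
n=1: no move → L
n=2: reaches L-position 1 → W
n=3: only reaches 2(W), which is W → L
n=4: reaches L-position 3 → W
n=5: only reaches 4(W), which is W → L
n=6: reaches L-position 3 → W
n=7: only reaches 6(W), which is W → L
n=8: reaches L-position 7 → W
n=9: only reaches 6(W), 8(W), all W → L
n=10: reaches L-position 5 → W
n=11: only reaches 10(W), which is W → L
n=12: reaches L-position 9 → W
n=13: only reaches 12(W), which is W → L
n=14: reaches L-position 7 → W
n=15: only reaches 10(W), 12(W), 14(W), all W → L
n=16: reaches L-position 15 → W
n=17: only reaches 16(W), which is W → L
n=18: reaches L-position 9 → W
n=19: only reaches 18(W), which is W → L
n=20: reaches L-position 15 → W
n=21: only reaches 14(W), 18(W), 20(W), all W → L
n=22: reaches L-position 11 → W
n=23: only reaches 22(W), which is W → L
n=24: reaches L-position 21 → W
n=25: only reaches 20(W), 24(W), all W → L
n=26: reaches L-position 13 → W
n=27: only reaches 18(W), 24(W), 26(W), all W → L
n=28: reaches L-position 21 → W
n=29: only reaches 28(W), which is W → L
n=30: reaches L-position 15 → W
n=31: only reaches 30(W), which is W → L
L entries with 0 ≤ n ≤ 31: n = 0, 1, 3, 5, 7, 9, 11, 13, 15, 17, 19, 21, 23, 25, 27, 29, 31; that makes 17.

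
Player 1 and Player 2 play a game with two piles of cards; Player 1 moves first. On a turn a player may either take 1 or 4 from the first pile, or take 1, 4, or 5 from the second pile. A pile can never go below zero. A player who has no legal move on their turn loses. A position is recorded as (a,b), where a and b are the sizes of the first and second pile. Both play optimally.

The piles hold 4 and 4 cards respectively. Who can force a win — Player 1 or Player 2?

Work bottom-up. With no move the player to move loses. Otherwise the position is W if at least one move leads to an L position for the opponent, and L if every move leads to a W.
No move ever increases a pile, so every position that can arise here has a ≤ 4 and b ≤ 4; it is enough to label the cells with 0 ≤ a ≤ 4 and 0 ≤ b ≤ 4.
Every move lowers a or b (never raises either), so fill the grid row by row in increasing a, and left to right within a row: each cell's successors are then already labelled.
      b=0  b=1  b=2  b=3  b=4
a=0:    L    W    L    W    W
a=1:    W    L    W    L    W
a=2:    L    W    L    W    W
a=3:    W    L    W    L    W
a=4:    W    W    W    W    L
Cells with no legal move (terminal, hence L): (0,0).
The remaining L cells, each justified by listing all of its moves:
(0,2): →(0,1)(W) only, which is W, so L
(1,1): →(0,1)(W), (1,0)(W) — all W, so L
(1,3): →(0,3)(W), (1,2)(W) — all W, so L
(2,0): →(1,0)(W) only, which is W, so L
(2,2): →(1,2)(W), (2,1)(W) — all W, so L
(3,1): →(2,1)(W), (3,0)(W) — all W, so L
(3,3): →(2,3)(W), (3,2)(W) — all W, so L
(4,4): →(3,4)(W), (0,4)(W), (4,3)(W), (4,0)(W) — all W, so L
Every other cell has at least one move into one of the L cells above, so it is W.
The starting position (4,4) is L: whatever Player 1 does, the opponent receives a W position.

Player 2 wins.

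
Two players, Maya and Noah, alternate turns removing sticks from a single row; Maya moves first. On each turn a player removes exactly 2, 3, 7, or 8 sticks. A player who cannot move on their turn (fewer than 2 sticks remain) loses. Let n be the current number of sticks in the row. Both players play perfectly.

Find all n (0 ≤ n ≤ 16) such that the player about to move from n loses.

0, 1, 5, 6, 10, 11, 15, 16

Use the standard recursion: the mover loses at a terminal position; elsewhere, the mover wins exactly when some move hands the opponent an L position.
n=0: no move → L
n=1: no move → L
n=2: can move to 0, which is L ⇒ W
n=3: can move to 1, which is L ⇒ W
n=4: can move to 1, which is L ⇒ W
n=5: moves to 3(W), 2(W); every one is W ⇒ L
n=6: moves to 4(W), 3(W); every one is W ⇒ L
n=7: can move to 5, which is L ⇒ W
n=8: can move to 6, which is L ⇒ W
n=9: can move to 6, which is L ⇒ W
n=10: moves to 8(W), 7(W), 3(W), 2(W); every one is W ⇒ L
n=11: moves to 9(W), 8(W), 4(W), 3(W); every one is W ⇒ L
n=12: can move to 10, which is L ⇒ W
n=13: can move to 11, which is L ⇒ W
n=14: can move to 11, which is L ⇒ W
n=15: moves to 13(W), 12(W), 8(W), 7(W); every one is W ⇒ L
n=16: moves to 14(W), 13(W), 9(W), 8(W); every one is W ⇒ L
Reading off the rows marked L gives the requested list; there are 8 such values of n.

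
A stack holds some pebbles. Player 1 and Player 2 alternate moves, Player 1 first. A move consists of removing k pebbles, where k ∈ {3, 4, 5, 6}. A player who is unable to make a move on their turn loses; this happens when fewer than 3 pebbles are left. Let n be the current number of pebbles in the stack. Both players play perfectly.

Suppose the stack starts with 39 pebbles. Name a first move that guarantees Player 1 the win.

Use the standard recursion: the mover loses at a terminal position; elsewhere, the mover wins exactly when some move hands the opponent an L position.
n=0: no move → L
n=1: no move → L
n=2: no move → L
n=3: can move to 0, which is L ⇒ W
n=4: can move to 1, which is L ⇒ W
n=5: can move to 2, which is L ⇒ W
n=6: can move to 2, which is L ⇒ W
n=7: can move to 2, which is L ⇒ W
n=8: can move to 2, which is L ⇒ W
n=9: moves to 6(W), 5(W), 4(W), 3(W); every one is W ⇒ L
n=10: moves to 7(W), 6(W), 5(W), 4(W); every one is W ⇒ L
n=11: moves to 8(W), 7(W), 6(W), 5(W); every one is W ⇒ L
n=12: can move to 9, which is L ⇒ W
n=13: can move to 10, which is L ⇒ W
n=14: can move to 11, which is L ⇒ W
n=15: can move to 11, which is L ⇒ W
n=16: can move to 11, which is L ⇒ W
n=17: can move to 11, which is L ⇒ W
n=18: moves to 15(W), 14(W), 13(W), 12(W); every one is W ⇒ L
n=19: moves to 16(W), 15(W), 14(W), 13(W); every one is W ⇒ L
n=20: moves to 17(W), 16(W), 15(W), 14(W); every one is W ⇒ L
n=21: can move to 18, which is L ⇒ W
n=22: can move to 19, which is L ⇒ W
n=23: can move to 20, which is L ⇒ W
n=24: can move to 20, which is L ⇒ W
n=25: can move to 20, which is L ⇒ W
n=26: can move to 20, which is L ⇒ W
n=27: moves to 24(W), 23(W), 22(W), 21(W); every one is W ⇒ L
n=28: moves to 25(W), 24(W), 23(W), 22(W); every one is W ⇒ L
n=29: moves to 26(W), 25(W), 24(W), 23(W); every one is W ⇒ L
n=30: can move to 27, which is L ⇒ W
n=31: can move to 28, which is L ⇒ W
n=32: can move to 29, which is L ⇒ W
n=33: can move to 29, which is L ⇒ W
n=34: can move to 29, which is L ⇒ W
n=35: can move to 29, which is L ⇒ W
n=36: moves to 33(W), 32(W), 31(W), 30(W); every one is W ⇒ L
n=37: moves to 34(W), 33(W), 32(W), 31(W); every one is W ⇒ L
n=38: moves to 35(W), 34(W), 33(W), 32(W); every one is W ⇒ L
n=39: can move to 36, which is L ⇒ W
From 39, the L positions reachable in one move are: 36.

Remove 3, leaving 36.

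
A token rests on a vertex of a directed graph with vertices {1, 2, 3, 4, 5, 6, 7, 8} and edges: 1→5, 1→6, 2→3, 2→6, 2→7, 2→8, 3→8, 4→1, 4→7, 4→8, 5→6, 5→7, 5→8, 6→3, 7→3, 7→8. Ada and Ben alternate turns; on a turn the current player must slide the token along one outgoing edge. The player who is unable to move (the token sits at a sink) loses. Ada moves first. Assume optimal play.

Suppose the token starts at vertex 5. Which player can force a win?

Work bottom-up. With no move the player to move loses. Otherwise the position is W if at least one move leads to an L position for the opponent, and L if every move leads to a W.
Every edge goes from a vertex to one that appears earlier in the order 8, 3, 7, 6, 5, 2, 1, 4, so processing vertices in that order labels each vertex after all of its successors.
8: no outgoing edge → L
3: W (go to 8, an L position)
7: W (go to 8, an L position)
6: L (sole option 3(W) is W)
5: W (go to 6, an L position)
2: W (go to 6, an L position)
1: W (go to 6, an L position)
4: W (go to 8, an L position)
The starting position 5 is W: Ada should move to 6, handing over an L position.

Ada wins.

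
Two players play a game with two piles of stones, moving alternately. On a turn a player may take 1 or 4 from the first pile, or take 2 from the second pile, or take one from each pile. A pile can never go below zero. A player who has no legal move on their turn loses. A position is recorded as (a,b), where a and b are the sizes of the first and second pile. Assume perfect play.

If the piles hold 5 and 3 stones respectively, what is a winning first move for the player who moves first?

Move to (1,3).

Use the standard recursion: the mover loses at a terminal position; elsewhere, the mover wins exactly when some move hands the opponent an L position.
No move ever increases a pile, so every position that can arise here has a ≤ 5 and b ≤ 3; it is enough to label the cells with 0 ≤ a ≤ 5 and 0 ≤ b ≤ 3.
Every move lowers a or b (never raises either), so fill the grid row by row in increasing a, and left to right within a row: each cell's successors are then already labelled.
      b=0  b=1  b=2  b=3
a=0:    L    L    W    W
a=1:    W    W    W    L
a=2:    L    L    W    W
a=3:    W    W    W    L
a=4:    W    W    L    W
a=5:    L    L    W    W
Cells with no legal move (terminal, hence L): (0,0), (0,1).
The remaining L cells, each justified by listing all of its moves:
(1,3): →(0,3)(W), (1,1)(W), (0,2)(W) — all W, so L
(2,0): →(1,0)(W) only, which is W, so L
(2,1): →(1,1)(W), (1,0)(W) — all W, so L
(3,3): →(2,3)(W), (3,1)(W), (2,2)(W) — all W, so L
(4,2): →(3,2)(W), (0,2)(W), (4,0)(W), (3,1)(W) — all W, so L
(5,0): →(4,0)(W), (1,0)(W) — all W, so L
(5,1): →(4,1)(W), (1,1)(W), (4,0)(W) — all W, so L
Every other cell has at least one move into one of the L cells above, so it is W.
From (5,3), the L positions reachable in one move are: (1,3), (5,1), (4,2). Any move reaching one of these is winning.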